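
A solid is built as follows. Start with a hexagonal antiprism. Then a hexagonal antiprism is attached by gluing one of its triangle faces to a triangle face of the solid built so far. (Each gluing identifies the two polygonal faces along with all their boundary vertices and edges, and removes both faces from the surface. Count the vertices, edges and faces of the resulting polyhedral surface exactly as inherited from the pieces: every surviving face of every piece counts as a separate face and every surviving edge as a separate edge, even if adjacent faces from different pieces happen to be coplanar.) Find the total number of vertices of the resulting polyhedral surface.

21

A hexagonal antiprism: V=12, E=24, F=14.
Attach a hexagonal antiprism (V=12, E=24, F=14) along a 3-gon: merge 3 vertices and 3 edges, delete both glued faces → V=21, E=45, F=26.
Check: V − E + F = 21 − 45 + 26 = 2.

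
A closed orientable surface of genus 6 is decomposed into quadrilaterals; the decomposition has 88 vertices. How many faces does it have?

χ = 2 − 2·6 = -10, and every face is a square so 4F = 2E.
V − E + F = -10 with E = 4F/2 gives 88 − (4/2 − 1)·F = -10, so F = 98 and E = 196.

98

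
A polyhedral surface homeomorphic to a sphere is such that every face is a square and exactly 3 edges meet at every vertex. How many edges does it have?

Each face has 4 edges and each edge borders two faces, so 2E = 4F.
Each vertex has degree 3, so 3V = 2E and hence V = 4F/3.
Euler: V − E + F = 2 ⇒ (4F/3) − (4F/2) + F = 2.
Multiply by 6: (8 − 12 + 6)F = 12, i.e. 2F = 12.
So F = 6, E = 4·6/2 = 12, V = 4·6/3 = 8.

12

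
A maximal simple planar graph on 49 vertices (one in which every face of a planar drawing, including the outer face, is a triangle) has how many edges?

141

In a plane triangulation 3F = 2E and V − E + F = 2, so E = 3V − 6 = 3·49 − 6 = 141.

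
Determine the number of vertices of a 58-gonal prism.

A prism on an n-gon has two n-gon bases and n rectangular sides: V = 2·58 = 116, E = 3·58 = 174, F = 58 + 2 = 60.

116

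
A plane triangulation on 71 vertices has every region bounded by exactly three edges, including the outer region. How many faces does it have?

138

In a plane triangulation 3F = 2E and V − E + F = 2, so F = 2V − 4 = 2·71 − 4 = 138.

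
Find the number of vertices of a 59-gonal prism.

118

A prism on an n-gon has two n-gon bases and n rectangular sides: V = 2·59 = 118, E = 3·59 = 177, F = 59 + 2 = 61.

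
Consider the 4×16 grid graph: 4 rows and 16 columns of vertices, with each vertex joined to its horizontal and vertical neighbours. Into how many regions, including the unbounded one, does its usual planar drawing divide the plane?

The grid has V = 4·16 = 64 vertices and E = 4·15 + 16·3 = 108 edges.
F = 2 − V + E = 2 − 64 + 108 = 46.

46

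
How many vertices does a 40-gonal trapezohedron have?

82

The n-trapezohedron (dual of the n-antiprism) has V = 2·40 + 2 = 82, E = 4·40 = 160, F = 2·40 = 80.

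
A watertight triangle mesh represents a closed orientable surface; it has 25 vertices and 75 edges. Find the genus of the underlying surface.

Every face is a triangle and each edge borders two faces, so 3F = 2·75, giving F = 50.
χ = V − E + F = 25 − 75 + 50 = 0.
For a closed orientable surface χ = 2 − 2g, so g = (2 − (0))/2 = 1.

1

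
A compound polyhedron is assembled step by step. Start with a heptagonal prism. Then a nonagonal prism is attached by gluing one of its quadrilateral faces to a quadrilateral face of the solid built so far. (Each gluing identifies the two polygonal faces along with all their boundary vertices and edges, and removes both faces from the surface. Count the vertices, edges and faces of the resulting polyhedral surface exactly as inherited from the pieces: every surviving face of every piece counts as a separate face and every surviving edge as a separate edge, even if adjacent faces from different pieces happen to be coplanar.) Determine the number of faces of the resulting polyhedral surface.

18

A heptagonal prism: V=14, E=21, F=9.
Attach a nonagonal prism (V=18, E=27, F=11) along a 4-gon: merge 4 vertices and 4 edges, delete both glued faces → V=28, E=44, F=18.
Check: V − E + F = 28 − 44 + 18 = 2.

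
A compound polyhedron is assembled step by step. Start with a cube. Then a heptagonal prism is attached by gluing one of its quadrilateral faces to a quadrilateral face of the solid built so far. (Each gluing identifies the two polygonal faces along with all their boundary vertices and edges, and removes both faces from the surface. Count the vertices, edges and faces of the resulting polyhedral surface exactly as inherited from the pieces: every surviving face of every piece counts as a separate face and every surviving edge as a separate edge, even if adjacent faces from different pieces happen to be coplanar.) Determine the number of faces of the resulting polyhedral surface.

13

A cube: V=8, E=12, F=6.
Attach a heptagonal prism (V=14, E=21, F=9) along a 4-gon: merge 4 vertices and 4 edges, delete both glued faces → V=18, E=29, F=13.
Check: V − E + F = 18 − 29 + 13 = 2.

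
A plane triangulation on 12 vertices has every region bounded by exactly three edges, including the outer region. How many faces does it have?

20

In a plane triangulation 3F = 2E and V − E + F = 2, so F = 2V − 4 = 2·12 − 4 = 20.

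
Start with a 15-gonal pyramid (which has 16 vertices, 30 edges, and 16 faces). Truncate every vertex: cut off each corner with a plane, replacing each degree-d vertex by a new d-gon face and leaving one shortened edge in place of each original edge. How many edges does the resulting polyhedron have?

90

Truncation replaces each original edge-end by a new vertex, so V′ = 2E = 60.
Each original edge survives, and each old vertex of degree d contributes d new edges; summing degrees gives Σd = 2E, so E′ = E + 2E = 3E = 90.
Each original face survives and each original vertex becomes one new face: F′ = F + V = 32.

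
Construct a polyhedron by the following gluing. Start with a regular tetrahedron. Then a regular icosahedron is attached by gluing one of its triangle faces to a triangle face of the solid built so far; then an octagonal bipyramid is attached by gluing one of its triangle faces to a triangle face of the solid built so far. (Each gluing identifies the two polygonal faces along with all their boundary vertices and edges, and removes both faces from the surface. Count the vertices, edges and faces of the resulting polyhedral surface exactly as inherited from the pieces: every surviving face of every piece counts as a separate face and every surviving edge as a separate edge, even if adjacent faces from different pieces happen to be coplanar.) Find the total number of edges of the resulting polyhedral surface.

A regular tetrahedron: V=4, E=6, F=4.
Attach a regular icosahedron (V=12, E=30, F=20) along a 3-gon: merge 3 vertices and 3 edges, delete both glued faces → V=13, E=33, F=22.
Attach an octagonal bipyramid (V=10, E=24, F=16) along a 3-gon: merge 3 vertices and 3 edges, delete both glued faces → V=20, E=54, F=36.
Check: V − E + F = 20 − 54 + 36 = 2.

54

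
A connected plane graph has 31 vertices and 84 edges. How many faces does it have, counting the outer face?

55

Euler's formula for a connected plane graph: V − E + F = 2, so F = 2 − 31 + 84 = 55.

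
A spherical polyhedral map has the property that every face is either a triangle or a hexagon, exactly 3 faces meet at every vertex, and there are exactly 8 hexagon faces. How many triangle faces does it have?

4

Let x be the number of triangles; then F = 8 + x.
Edge–face incidences: 2E = 6·8 + 3·x = 48 + 3x.
Every vertex has degree 3, so 3V = 2E.
Euler: V − E + F = 2 ⇒ (2E)/3 − E + (8 + x) = 2.
Multiply by 6: 2·(2E) − 3·(2E) + 6·(8 + x) = 12, i.e. 48 + 6x − (48 + 3x) = 12.
Collecting terms: 3x = 12, so x = 4.
Then 2E = 48 + 3·4 = 60, so E = 30, V = 2E/3 = 20, F = 8 + 4 = 12.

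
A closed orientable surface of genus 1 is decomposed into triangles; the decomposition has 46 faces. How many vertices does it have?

23

χ = 2 − 2·1 = 0, and every face is a triangle so 3F = 2E.
E = 3·46/2 = 69. Then V = 0 + E − F = 0 + 69 − 46 = 23.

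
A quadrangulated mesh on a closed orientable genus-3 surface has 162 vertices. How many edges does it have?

332

χ = 2 − 2·3 = -4, and every face is a square so 4F = 2E.
V − E + F = -4 with E = 4F/2 gives 162 − (4/2 − 1)·F = -4, so F = 166 and E = 332.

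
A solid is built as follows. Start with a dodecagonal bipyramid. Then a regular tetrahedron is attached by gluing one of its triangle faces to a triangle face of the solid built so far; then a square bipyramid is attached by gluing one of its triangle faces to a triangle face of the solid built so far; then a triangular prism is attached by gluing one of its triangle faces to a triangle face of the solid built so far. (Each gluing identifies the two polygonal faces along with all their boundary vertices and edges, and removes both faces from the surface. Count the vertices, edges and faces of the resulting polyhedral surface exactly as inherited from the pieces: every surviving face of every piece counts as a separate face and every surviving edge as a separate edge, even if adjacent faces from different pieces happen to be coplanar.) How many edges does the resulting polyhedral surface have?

A dodecagonal bipyramid: V=14, E=36, F=24.
Attach a regular tetrahedron (V=4, E=6, F=4) along a 3-gon: merge 3 vertices and 3 edges, delete both glued faces → V=15, E=39, F=26.
Attach a square bipyramid (V=6, E=12, F=8) along a 3-gon: merge 3 vertices and 3 edges, delete both glued faces → V=18, E=48, F=32.
Attach a triangular prism (V=6, E=9, F=5) along a 3-gon: merge 3 vertices and 3 edges, delete both glued faces → V=21, E=54, F=35.
Check: V − E + F = 21 − 54 + 35 = 2.

54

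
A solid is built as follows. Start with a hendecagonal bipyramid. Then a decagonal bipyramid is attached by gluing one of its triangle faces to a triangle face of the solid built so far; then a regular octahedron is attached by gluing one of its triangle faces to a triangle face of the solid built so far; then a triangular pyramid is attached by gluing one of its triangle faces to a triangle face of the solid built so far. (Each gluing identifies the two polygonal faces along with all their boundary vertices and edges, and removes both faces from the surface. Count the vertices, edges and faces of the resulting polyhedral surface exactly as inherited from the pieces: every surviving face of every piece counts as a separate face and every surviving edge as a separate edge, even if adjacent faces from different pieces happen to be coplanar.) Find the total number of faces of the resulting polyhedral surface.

48

A hendecagonal bipyramid: V=13, E=33, F=22.
Attach a decagonal bipyramid (V=12, E=30, F=20) along a 3-gon: merge 3 vertices and 3 edges, delete both glued faces → V=22, E=60, F=40.
Attach a regular octahedron (V=6, E=12, F=8) along a 3-gon: merge 3 vertices and 3 edges, delete both glued faces → V=25, E=69, F=46.
Attach a triangular pyramid (V=4, E=6, F=4) along a 3-gon: merge 3 vertices and 3 edges, delete both glued faces → V=26, E=72, F=48.
Check: V − E + F = 26 − 72 + 48 = 2.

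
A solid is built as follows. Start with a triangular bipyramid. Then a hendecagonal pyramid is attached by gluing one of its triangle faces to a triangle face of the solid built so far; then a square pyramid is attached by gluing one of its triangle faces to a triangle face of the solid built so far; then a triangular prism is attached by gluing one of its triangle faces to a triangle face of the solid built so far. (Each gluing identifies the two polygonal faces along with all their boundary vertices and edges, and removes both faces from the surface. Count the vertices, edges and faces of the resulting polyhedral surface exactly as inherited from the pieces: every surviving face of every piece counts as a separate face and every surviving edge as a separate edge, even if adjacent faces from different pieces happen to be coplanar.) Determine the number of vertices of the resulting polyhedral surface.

19

A triangular bipyramid: V=5, E=9, F=6.
Attach a hendecagonal pyramid (V=12, E=22, F=12) along a 3-gon: merge 3 vertices and 3 edges, delete both glued faces → V=14, E=28, F=16.
Attach a square pyramid (V=5, E=8, F=5) along a 3-gon: merge 3 vertices and 3 edges, delete both glued faces → V=16, E=33, F=19.
Attach a triangular prism (V=6, E=9, F=5) along a 3-gon: merge 3 vertices and 3 edges, delete both glued faces → V=19, E=39, F=22.
Check: V − E + F = 19 − 39 + 22 = 2.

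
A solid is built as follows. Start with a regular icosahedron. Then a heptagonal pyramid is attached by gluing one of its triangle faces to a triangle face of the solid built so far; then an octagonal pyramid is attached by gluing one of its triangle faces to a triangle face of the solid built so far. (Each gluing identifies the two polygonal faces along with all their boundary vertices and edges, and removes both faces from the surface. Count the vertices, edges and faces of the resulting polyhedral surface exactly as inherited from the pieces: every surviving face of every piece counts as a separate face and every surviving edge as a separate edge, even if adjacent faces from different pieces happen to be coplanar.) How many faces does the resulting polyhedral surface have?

A regular icosahedron: V=12, E=30, F=20.
Attach a heptagonal pyramid (V=8, E=14, F=8) along a 3-gon: merge 3 vertices and 3 edges, delete both glued faces → V=17, E=41, F=26.
Attach an octagonal pyramid (V=9, E=16, F=9) along a 3-gon: merge 3 vertices and 3 edges, delete both glued faces → V=23, E=54, F=33.
Check: V − E + F = 23 − 54 + 33 = 2.

33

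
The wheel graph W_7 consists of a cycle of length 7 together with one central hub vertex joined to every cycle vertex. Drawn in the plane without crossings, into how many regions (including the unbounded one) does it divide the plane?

W_7 has V = 7 + 1 = 8 vertices and E = 2·7 = 14 edges.
By Euler's formula F = 2 − V + E = 2 − 8 + 14 = 8.

8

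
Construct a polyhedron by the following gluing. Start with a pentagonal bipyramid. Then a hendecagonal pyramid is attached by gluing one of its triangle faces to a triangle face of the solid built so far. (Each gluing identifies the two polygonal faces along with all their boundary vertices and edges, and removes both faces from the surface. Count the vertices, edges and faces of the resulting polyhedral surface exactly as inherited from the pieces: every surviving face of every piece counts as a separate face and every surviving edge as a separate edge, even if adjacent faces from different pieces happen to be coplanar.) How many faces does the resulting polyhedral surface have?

20

A pentagonal bipyramid: V=7, E=15, F=10.
Attach a hendecagonal pyramid (V=12, E=22, F=12) along a 3-gon: merge 3 vertices and 3 edges, delete both glued faces → V=16, E=34, F=20.
Check: V − E + F = 16 − 34 + 20 = 2.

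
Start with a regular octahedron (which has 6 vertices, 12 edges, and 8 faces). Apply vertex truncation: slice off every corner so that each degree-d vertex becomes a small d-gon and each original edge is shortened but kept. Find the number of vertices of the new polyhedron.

24

Truncation replaces each original edge-end by a new vertex, so V′ = 2E = 24.
Each original edge survives, and each old vertex of degree d contributes d new edges; summing degrees gives Σd = 2E, so E′ = E + 2E = 3E = 36.
Each original face survives and each original vertex becomes one new face: F′ = F + V = 14.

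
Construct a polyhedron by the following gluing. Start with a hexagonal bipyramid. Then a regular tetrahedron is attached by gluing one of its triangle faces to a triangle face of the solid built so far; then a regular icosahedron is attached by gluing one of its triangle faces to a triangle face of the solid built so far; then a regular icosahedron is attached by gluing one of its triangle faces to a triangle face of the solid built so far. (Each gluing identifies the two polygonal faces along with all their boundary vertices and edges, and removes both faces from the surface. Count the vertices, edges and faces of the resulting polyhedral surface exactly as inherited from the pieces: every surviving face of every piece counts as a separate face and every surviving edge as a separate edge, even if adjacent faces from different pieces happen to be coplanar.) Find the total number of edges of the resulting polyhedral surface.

A hexagonal bipyramid: V=8, E=18, F=12.
Attach a regular tetrahedron (V=4, E=6, F=4) along a 3-gon: merge 3 vertices and 3 edges, delete both glued faces → V=9, E=21, F=14.
Attach a regular icosahedron (V=12, E=30, F=20) along a 3-gon: merge 3 vertices and 3 edges, delete both glued faces → V=18, E=48, F=32.
Attach a regular icosahedron (V=12, E=30, F=20) along a 3-gon: merge 3 vertices and 3 edges, delete both glued faces → V=27, E=75, F=50.
Check: V − E + F = 27 − 75 + 50 = 2.

75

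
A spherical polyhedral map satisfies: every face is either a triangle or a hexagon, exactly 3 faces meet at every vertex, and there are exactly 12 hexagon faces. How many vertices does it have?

Let x be the number of triangles; then F = 12 + x.
Edge–face incidences: 2E = 6·12 + 3·x = 72 + 3x.
Every vertex has degree 3, so 3V = 2E.
Euler: V − E + F = 2 ⇒ (2E)/3 − E + (12 + x) = 2.
Multiply by 6: 2·(2E) − 3·(2E) + 6·(12 + x) = 12, i.e. 72 + 6x − (72 + 3x) = 12.
Collecting terms: 3x = 12, so x = 4.
Then 2E = 72 + 3·4 = 84, so E = 42, V = 2E/3 = 28, F = 12 + 4 = 16.

28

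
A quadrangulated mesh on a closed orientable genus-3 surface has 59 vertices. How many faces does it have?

63

χ = 2 − 2·3 = -4, and every face is a square so 4F = 2E.
V − E + F = -4 with E = 4F/2 gives 59 − (4/2 − 1)·F = -4, so F = 63 and E = 126.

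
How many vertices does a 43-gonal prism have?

86

A prism on an n-gon has two n-gon bases and n rectangular sides: V = 2·43 = 86, E = 3·43 = 129, F = 43 + 2 = 45.
Check: V − E + F = 86 − 129 + 45 = 2.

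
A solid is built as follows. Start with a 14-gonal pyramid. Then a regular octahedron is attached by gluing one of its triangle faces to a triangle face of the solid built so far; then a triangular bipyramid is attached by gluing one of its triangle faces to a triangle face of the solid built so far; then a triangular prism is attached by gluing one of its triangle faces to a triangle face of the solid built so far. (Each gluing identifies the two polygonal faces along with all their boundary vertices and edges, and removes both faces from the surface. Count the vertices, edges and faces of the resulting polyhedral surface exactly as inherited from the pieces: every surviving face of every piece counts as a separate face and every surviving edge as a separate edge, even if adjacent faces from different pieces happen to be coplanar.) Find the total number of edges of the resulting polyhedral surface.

A 14-gonal pyramid: V=15, E=28, F=15.
Attach a regular octahedron (V=6, E=12, F=8) along a 3-gon: merge 3 vertices and 3 edges, delete both glued faces → V=18, E=37, F=21.
Attach a triangular bipyramid (V=5, E=9, F=6) along a 3-gon: merge 3 vertices and 3 edges, delete both glued faces → V=20, E=43, F=25.
Attach a triangular prism (V=6, E=9, F=5) along a 3-gon: merge 3 vertices and 3 edges, delete both glued faces → V=23, E=49, F=28.
Check: V − E + F = 23 − 49 + 28 = 2.

49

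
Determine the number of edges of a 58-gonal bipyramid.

A bipyramid over an n-gon has 2n triangular faces and n + 2 vertices: V = 58 + 2 = 60, E = 3·58 = 174, F = 2·58 = 116.

174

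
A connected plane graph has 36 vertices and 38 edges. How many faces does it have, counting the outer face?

Euler's formula for a connected plane graph: V − E + F = 2, so F = 2 − 36 + 38 = 4.

4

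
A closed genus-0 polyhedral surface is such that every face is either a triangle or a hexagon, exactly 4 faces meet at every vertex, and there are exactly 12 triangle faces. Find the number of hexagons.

Let x be the number of hexagons; then F = 12 + x.
Edge–face incidences: 2E = 3·12 + 6·x = 36 + 6x.
Every vertex has degree 4, so 4V = 2E.
Euler: V − E + F = 2 ⇒ (2E)/4 − E + (12 + x) = 2.
Multiply by 8: 2·(2E) − 4·(2E) + 8·(12 + x) = 16, i.e. 96 + 8x − 2·(36 + 6x) = 16.
Collecting terms: −4x + 24 = 16, so −4x = −8, so x = 2.
Then 2E = 36 + 6·2 = 48, so E = 24, V = 2E/4 = 12, F = 12 + 2 = 14.

2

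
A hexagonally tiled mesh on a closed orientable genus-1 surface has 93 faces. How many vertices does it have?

186

χ = 2 − 2·1 = 0, and every face is a hexagon so 6F = 2E.
E = 6·93/2 = 279. Then V = 0 + E − F = 0 + 279 − 93 = 186.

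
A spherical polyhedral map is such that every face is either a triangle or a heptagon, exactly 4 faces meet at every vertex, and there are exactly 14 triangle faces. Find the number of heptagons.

2

Let x be the number of heptagons; then F = 14 + x.
Edge–face incidences: 2E = 3·14 + 7·x = 42 + 7x.
Every vertex has degree 4, so 4V = 2E.
Euler: V − E + F = 2 ⇒ (2E)/4 − E + (14 + x) = 2.
Multiply by 8: 2·(2E) − 4·(2E) + 8·(14 + x) = 16, i.e. 112 + 8x − 2·(42 + 7x) = 16.
Collecting terms: −6x + 28 = 16, so −6x = −12, so x = 2.
Then 2E = 42 + 7·2 = 56, so E = 28, V = 2E/4 = 14, F = 14 + 2 = 16.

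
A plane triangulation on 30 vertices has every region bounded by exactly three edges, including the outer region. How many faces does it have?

In a plane triangulation 3F = 2E and V − E + F = 2, so F = 2V − 4 = 2·30 − 4 = 56.

56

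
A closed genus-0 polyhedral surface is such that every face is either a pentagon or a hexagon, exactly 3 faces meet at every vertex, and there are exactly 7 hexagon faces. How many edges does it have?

Let x be the number of pentagons; then F = 7 + x.
Edge–face incidences: 2E = 6·7 + 5·x = 42 + 5x.
Every vertex has degree 3, so 3V = 2E.
Euler: V − E + F = 2 ⇒ (2E)/3 − E + (7 + x) = 2.
Multiply by 6: 2·(2E) − 3·(2E) + 6·(7 + x) = 12, i.e. 42 + 6x − (42 + 5x) = 12.
Collecting terms: x = 12.
Then 2E = 42 + 5·12 = 102, so E = 51, V = 2E/3 = 34, F = 7 + 12 = 19.

51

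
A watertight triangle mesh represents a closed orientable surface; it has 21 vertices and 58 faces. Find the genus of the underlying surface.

5

Every face is a triangle, so 2E = 3·58 = 174, giving E = 87.
χ = V − E + F = 21 − 87 + 58 = -8.
For a closed orientable surface χ = 2 − 2g, so g = (2 − (-8))/2 = 5.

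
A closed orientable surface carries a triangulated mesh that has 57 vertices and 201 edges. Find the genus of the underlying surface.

6

Every face is a triangle and each edge borders two faces, so 3F = 2·201, giving F = 134.
χ = V − E + F = 57 − 201 + 134 = -10.
For a closed orientable surface χ = 2 − 2g, so g = (2 − (-10))/2 = 6.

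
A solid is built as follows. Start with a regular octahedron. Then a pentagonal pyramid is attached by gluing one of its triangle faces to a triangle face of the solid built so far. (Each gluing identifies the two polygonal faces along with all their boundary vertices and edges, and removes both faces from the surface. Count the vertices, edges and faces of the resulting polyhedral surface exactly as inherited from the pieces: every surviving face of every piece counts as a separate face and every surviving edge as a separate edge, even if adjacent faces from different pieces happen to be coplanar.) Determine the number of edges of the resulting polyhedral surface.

19

A regular octahedron: V=6, E=12, F=8.
Attach a pentagonal pyramid (V=6, E=10, F=6) along a 3-gon: merge 3 vertices and 3 edges, delete both glued faces → V=9, E=19, F=12.
Check: V − E + F = 9 − 19 + 12 = 2.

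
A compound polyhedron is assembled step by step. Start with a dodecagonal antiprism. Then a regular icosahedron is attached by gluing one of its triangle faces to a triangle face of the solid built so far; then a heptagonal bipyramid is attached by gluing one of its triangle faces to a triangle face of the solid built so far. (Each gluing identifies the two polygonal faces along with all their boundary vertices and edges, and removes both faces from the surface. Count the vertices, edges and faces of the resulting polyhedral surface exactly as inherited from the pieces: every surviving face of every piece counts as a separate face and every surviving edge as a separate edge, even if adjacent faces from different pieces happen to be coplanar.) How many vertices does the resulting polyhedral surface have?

A dodecagonal antiprism: V=24, E=48, F=26.
Attach a regular icosahedron (V=12, E=30, F=20) along a 3-gon: merge 3 vertices and 3 edges, delete both glued faces → V=33, E=75, F=44.
Attach a heptagonal bipyramid (V=9, E=21, F=14) along a 3-gon: merge 3 vertices and 3 edges, delete both glued faces → V=39, E=93, F=56.
Check: V − E + F = 39 − 93 + 56 = 2.

39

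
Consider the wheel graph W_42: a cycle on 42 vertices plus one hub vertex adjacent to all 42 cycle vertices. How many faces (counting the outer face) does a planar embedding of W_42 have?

W_42 has V = 42 + 1 = 43 vertices and E = 2·42 = 84 edges.
By Euler's formula F = 2 − V + E = 2 − 43 + 84 = 43.

43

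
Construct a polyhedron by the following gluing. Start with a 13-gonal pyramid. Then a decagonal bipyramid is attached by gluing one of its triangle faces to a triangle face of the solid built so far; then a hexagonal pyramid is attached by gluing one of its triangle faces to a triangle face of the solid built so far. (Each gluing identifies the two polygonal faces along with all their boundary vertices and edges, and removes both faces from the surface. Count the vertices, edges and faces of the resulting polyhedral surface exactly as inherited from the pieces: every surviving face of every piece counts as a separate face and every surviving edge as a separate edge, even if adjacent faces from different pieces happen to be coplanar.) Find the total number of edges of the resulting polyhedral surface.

62

A 13-gonal pyramid: V=14, E=26, F=14.
Attach a decagonal bipyramid (V=12, E=30, F=20) along a 3-gon: merge 3 vertices and 3 edges, delete both glued faces → V=23, E=53, F=32.
Attach a hexagonal pyramid (V=7, E=12, F=7) along a 3-gon: merge 3 vertices and 3 edges, delete both glued faces → V=27, E=62, F=37.
Check: V − E + F = 27 − 62 + 37 = 2.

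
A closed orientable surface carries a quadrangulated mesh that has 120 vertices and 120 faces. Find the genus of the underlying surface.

1

Every face is a square, so 2E = 4·120 = 480, giving E = 240.
χ = V − E + F = 120 − 240 + 120 = 0.
For a closed orientable surface χ = 2 − 2g, so g = (2 − (0))/2 = 1.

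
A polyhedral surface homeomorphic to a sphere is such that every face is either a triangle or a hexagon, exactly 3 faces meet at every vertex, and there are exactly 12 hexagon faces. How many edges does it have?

42

Let x be the number of triangles; then F = 12 + x.
Edge–face incidences: 2E = 6·12 + 3·x = 72 + 3x.
Every vertex has degree 3, so 3V = 2E.
Euler: V − E + F = 2 ⇒ (2E)/3 − E + (12 + x) = 2.
Multiply by 6: 2·(2E) − 3·(2E) + 6·(12 + x) = 12, i.e. 72 + 6x − (72 + 3x) = 12.
Collecting terms: 3x = 12, so x = 4.
Then 2E = 72 + 3·4 = 84, so E = 42, V = 2E/3 = 28, F = 12 + 4 = 16.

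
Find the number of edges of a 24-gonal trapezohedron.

The n-trapezohedron (dual of the n-antiprism) has V = 2·24 + 2 = 50, E = 4·24 = 96, F = 2·24 = 48.

96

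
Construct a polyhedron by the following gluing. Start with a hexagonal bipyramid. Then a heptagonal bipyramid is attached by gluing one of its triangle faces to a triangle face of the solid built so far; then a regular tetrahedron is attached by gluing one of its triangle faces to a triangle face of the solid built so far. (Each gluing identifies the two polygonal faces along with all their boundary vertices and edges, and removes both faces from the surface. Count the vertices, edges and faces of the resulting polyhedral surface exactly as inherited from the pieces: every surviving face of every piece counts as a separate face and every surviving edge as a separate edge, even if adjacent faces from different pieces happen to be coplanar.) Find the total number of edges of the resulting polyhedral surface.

A hexagonal bipyramid: V=8, E=18, F=12.
Attach a heptagonal bipyramid (V=9, E=21, F=14) along a 3-gon: merge 3 vertices and 3 edges, delete both glued faces → V=14, E=36, F=24.
Attach a regular tetrahedron (V=4, E=6, F=4) along a 3-gon: merge 3 vertices and 3 edges, delete both glued faces → V=15, E=39, F=26.
Check: V − E + F = 15 − 39 + 26 = 2.

39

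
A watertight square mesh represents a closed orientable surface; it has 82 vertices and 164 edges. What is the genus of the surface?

1

Every face is a square and each edge borders two faces, so 4F = 2·164, giving F = 82.
χ = V − E + F = 82 − 164 + 82 = 0.
For a closed orientable surface χ = 2 − 2g, so g = (2 − (0))/2 = 1.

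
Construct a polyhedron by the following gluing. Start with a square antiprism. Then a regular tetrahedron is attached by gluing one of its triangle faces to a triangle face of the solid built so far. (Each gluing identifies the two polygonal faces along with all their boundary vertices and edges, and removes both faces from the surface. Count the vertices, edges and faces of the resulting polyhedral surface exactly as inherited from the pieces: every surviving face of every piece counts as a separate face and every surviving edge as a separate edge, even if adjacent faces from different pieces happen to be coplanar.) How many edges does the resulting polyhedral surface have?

19

A square antiprism: V=8, E=16, F=10.
Attach a regular tetrahedron (V=4, E=6, F=4) along a 3-gon: merge 3 vertices and 3 edges, delete both glued faces → V=9, E=19, F=12.
Check: V − E + F = 9 − 19 + 12 = 2.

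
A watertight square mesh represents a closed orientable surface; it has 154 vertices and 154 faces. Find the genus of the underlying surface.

1

Every face is a square, so 2E = 4·154 = 616, giving E = 308.
χ = V − E + F = 154 − 308 + 154 = 0.
For a closed orientable surface χ = 2 − 2g, so g = (2 − (0))/2 = 1.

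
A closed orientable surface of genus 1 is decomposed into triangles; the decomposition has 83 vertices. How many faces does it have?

χ = 2 − 2·1 = 0, and every face is a triangle so 3F = 2E.
V − E + F = 0 with E = 3F/2 gives 83 − (3/2 − 1)·F = 0, so F = 166 and E = 249.

166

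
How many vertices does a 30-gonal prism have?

60

A prism on an n-gon has two n-gon bases and n rectangular sides: V = 2·30 = 60, E = 3·30 = 90, F = 30 + 2 = 32.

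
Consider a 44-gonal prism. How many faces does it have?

46

A prism on an n-gon has two n-gon bases and n rectangular sides: V = 2·44 = 88, E = 3·44 = 132, F = 44 + 2 = 46.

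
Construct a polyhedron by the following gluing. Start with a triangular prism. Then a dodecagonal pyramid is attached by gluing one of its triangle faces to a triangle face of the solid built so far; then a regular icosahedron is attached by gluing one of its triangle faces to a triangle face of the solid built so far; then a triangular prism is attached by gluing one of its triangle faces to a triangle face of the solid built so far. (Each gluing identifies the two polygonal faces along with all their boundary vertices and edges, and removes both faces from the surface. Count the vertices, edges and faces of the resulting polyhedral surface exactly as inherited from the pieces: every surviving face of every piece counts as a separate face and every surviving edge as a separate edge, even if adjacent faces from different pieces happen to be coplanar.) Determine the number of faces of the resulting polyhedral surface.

A triangular prism: V=6, E=9, F=5.
Attach a dodecagonal pyramid (V=13, E=24, F=13) along a 3-gon: merge 3 vertices and 3 edges, delete both glued faces → V=16, E=30, F=16.
Attach a regular icosahedron (V=12, E=30, F=20) along a 3-gon: merge 3 vertices and 3 edges, delete both glued faces → V=25, E=57, F=34.
Attach a triangular prism (V=6, E=9, F=5) along a 3-gon: merge 3 vertices and 3 edges, delete both glued faces → V=28, E=63, F=37.
Check: V − E + F = 28 − 63 + 37 = 2.

37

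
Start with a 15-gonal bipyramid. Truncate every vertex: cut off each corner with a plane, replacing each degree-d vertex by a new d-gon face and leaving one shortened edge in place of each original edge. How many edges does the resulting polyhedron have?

The base solid has V = 17, E = 45, F = 30.
Truncation replaces each original edge-end by a new vertex, so V′ = 2E = 90.
Each original edge survives, and each old vertex of degree d contributes d new edges; summing degrees gives Σd = 2E, so E′ = E + 2E = 3E = 135.
Each original face survives and each original vertex becomes one new face: F′ = F + V = 47.

135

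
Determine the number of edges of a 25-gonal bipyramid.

75

A bipyramid over an n-gon has 2n triangular faces and n + 2 vertices: V = 25 + 2 = 27, E = 3·25 = 75, F = 2·25 = 50.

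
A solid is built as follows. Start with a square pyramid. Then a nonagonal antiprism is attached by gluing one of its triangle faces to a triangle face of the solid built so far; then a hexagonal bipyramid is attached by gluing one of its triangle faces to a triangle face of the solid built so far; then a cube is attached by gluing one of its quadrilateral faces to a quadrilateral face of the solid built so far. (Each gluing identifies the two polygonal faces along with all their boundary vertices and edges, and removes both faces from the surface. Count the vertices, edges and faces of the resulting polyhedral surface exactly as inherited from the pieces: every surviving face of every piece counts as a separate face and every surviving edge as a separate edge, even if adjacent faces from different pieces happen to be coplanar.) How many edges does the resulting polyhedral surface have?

A square pyramid: V=5, E=8, F=5.
Attach a nonagonal antiprism (V=18, E=36, F=20) along a 3-gon: merge 3 vertices and 3 edges, delete both glued faces → V=20, E=41, F=23.
Attach a hexagonal bipyramid (V=8, E=18, F=12) along a 3-gon: merge 3 vertices and 3 edges, delete both glued faces → V=25, E=56, F=33.
Attach a cube (V=8, E=12, F=6) along a 4-gon: merge 4 vertices and 4 edges, delete both glued faces → V=29, E=64, F=37.
Check: V − E + F = 29 − 64 + 37 = 2.

64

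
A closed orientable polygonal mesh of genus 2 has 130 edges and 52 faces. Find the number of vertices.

For a closed orientable surface of genus 2, χ = 2 − 2·2 = -2.
V = -2 + E − F = -2 + 130 − 52 = 76.

76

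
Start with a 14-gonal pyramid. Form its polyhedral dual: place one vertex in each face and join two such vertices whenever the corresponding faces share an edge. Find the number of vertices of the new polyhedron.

15

The base solid has V = 15, E = 28, F = 15.
The dual swaps V and F and preserves E: V′ = F = 15, E′ = E = 28, F′ = V = 15.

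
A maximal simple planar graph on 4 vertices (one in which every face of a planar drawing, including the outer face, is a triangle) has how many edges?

6

In a plane triangulation 3F = 2E and V − E + F = 2, so E = 3V − 6 = 3·4 − 6 = 6.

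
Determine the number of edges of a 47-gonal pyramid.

94

A pyramid on an n-gon base has one n-gon and n triangles: V = 47 + 1 = 48, E = 2·47 = 94, F = 47 + 1 = 48.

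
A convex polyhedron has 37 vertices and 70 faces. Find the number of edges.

105

Here V − E + F = 2.
E = V + F − (2) = 37 + 70 − (2) = 105.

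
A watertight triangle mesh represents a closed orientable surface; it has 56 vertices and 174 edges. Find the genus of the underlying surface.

Every face is a triangle and each edge borders two faces, so 3F = 2·174, giving F = 116.
χ = V − E + F = 56 − 174 + 116 = -2.
For a closed orientable surface χ = 2 − 2g, so g = (2 − (-2))/2 = 2.

2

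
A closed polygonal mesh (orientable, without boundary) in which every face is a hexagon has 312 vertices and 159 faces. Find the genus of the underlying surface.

4

Every face is a hexagon, so 2E = 6·159 = 954, giving E = 477.
χ = V − E + F = 312 − 477 + 159 = -6.
For a closed orientable surface χ = 2 − 2g, so g = (2 − (-6))/2 = 4.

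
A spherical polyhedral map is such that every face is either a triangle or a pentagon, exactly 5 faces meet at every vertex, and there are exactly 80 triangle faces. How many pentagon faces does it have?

Let x be the number of pentagons; then F = 80 + x.
Edge–face incidences: 2E = 3·80 + 5·x = 240 + 5x.
Every vertex has degree 5, so 5V = 2E.
Euler: V − E + F = 2 ⇒ (2E)/5 − E + (80 + x) = 2.
Multiply by 10: 2·(2E) − 5·(2E) + 10·(80 + x) = 20, i.e. 800 + 10x − 3·(240 + 5x) = 20.
Collecting terms: −5x + 80 = 20, so −5x = −60, so x = 12.
Then 2E = 240 + 5·12 = 300, so E = 150, V = 2E/5 = 60, F = 80 + 12 = 92.

12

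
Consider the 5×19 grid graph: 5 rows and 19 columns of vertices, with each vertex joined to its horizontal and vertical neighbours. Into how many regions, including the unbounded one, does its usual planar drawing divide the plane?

73

The grid has V = 5·19 = 95 vertices and E = 5·18 + 19·4 = 166 edges.
F = 2 − V + E = 2 − 95 + 166 = 73.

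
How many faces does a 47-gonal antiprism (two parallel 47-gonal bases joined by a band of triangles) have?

An antiprism on an n-gon has two n-gon caps and 2n triangles: V = 2·47 = 94, E = 4·47 = 188, F = 2·47 + 2 = 96.
Check: V − E + F = 94 − 188 + 96 = 2.

96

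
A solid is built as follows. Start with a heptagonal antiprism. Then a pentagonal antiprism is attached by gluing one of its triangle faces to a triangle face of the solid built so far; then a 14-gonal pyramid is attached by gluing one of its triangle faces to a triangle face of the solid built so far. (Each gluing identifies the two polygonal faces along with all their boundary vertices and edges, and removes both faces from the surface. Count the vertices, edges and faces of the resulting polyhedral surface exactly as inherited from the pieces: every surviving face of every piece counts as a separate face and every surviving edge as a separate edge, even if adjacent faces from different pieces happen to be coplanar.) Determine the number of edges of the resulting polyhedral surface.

A heptagonal antiprism: V=14, E=28, F=16.
Attach a pentagonal antiprism (V=10, E=20, F=12) along a 3-gon: merge 3 vertices and 3 edges, delete both glued faces → V=21, E=45, F=26.
Attach a 14-gonal pyramid (V=15, E=28, F=15) along a 3-gon: merge 3 vertices and 3 edges, delete both glued faces → V=33, E=70, F=39.
Check: V − E + F = 33 − 70 + 39 = 2.

70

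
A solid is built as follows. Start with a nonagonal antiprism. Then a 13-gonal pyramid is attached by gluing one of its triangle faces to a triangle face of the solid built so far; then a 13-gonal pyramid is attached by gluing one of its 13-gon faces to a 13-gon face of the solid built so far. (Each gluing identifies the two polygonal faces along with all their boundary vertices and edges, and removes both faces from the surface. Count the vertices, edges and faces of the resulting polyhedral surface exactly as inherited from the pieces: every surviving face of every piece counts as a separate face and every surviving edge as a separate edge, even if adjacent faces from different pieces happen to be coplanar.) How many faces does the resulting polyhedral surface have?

A nonagonal antiprism: V=18, E=36, F=20.
Attach a 13-gonal pyramid (V=14, E=26, F=14) along a 3-gon: merge 3 vertices and 3 edges, delete both glued faces → V=29, E=59, F=32.
Attach a 13-gonal pyramid (V=14, E=26, F=14) along a 13-gon: merge 13 vertices and 13 edges, delete both glued faces → V=30, E=72, F=44.
Check: V − E + F = 30 − 72 + 44 = 2.

44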